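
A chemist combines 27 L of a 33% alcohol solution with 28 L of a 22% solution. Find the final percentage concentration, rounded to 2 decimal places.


Solute in mixture 1 = 33% of 27 L = 27*33/100 = 891/100 L
Solute in mixture 2 = 22% of 28 L = 28*22/100 = 154/25 L
Total solute = 891/100 + 154/25 = 1507/100 L
Total volume = 27 + 28 = 55 L
Final concentration = 1507/100/55 * 100 = 27.40%

27.40


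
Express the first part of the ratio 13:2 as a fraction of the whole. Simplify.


Total parts = 13 + 2 = 15
First part fraction = 13/15
Simplify: 13/15 = 13/15

13/15


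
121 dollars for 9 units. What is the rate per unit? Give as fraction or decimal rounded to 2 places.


Total dollars = 121
Number of units = 9
Unit rate = 121 / 9
= 13.44 dollars per unit

13.44


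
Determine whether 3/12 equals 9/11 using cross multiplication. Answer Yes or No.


Cross multiply to check 3/12 = 9/11
Left cross product: 3 * 11 = 33
Right cross product: 12 * 9 = 108
33 != 108
Not equal, so proportions differ => No

No


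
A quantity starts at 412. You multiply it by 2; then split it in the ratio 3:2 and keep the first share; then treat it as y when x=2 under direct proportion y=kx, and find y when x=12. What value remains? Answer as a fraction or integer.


Start with 412.
Step 1: Multiply by 2: 412 * 2 = 824
Step 2: Split 3:2, first share = 824 * 3/5 = 2472/5
Step 3: Direct prop: k = (2472/5)/2; new y = k*12 = 2472/5*12/2 = 14832/5
Final result = 14832/5

14832/5


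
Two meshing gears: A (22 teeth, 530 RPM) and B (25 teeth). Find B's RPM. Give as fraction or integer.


Gear ratio: teeth_A * RPM_A = teeth_B * RPM_B
22 * 530 = 25 * RPM_B
11660 = 25 * RPM_B
RPM_B = 11660 / 25
RPM_B = 2332/5

2332/5


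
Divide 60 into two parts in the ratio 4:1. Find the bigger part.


Total parts = 4 + 1 = 5
Value per part = 60 / 5 = 12
First share = 4 * 12 = 48
Second share = 1 * 12 = 12
Larger share = 48

48


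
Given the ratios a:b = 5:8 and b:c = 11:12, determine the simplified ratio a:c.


Given a:b = 5:8 and b:c = 11:12
Make b consistent. Multiply first ratio by 11: a:b = 55:88
Multiply second ratio by 8: b:c = 88:96
Now b = 88 in both, so a:b:c = 55:88:96
Therefore a:c = 55:96
Simplify by GCD: a:c = 55:96

55:96


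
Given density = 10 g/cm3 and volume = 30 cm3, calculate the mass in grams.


Using mass = density * volume
Density = 10 g/cm3
Volume = 30 cm3
Mass = 10 * 30
= 300 g

300


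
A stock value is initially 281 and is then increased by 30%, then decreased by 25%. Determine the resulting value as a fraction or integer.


Start: 281
Step 1: increase by 30% => multiply by 130/100
  281 * 130/100 = 3653/10
Step 2: decrease by 25% => multiply by 75/100
  3653/10 * 75/100 = 10959/40
Final value = 10959/40

10959/40


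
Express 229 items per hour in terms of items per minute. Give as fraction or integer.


Converting from per hour to per minute
Rate = 229 items per hour
Divide by 60: 229/60
= 229/60 items per minute

229/60


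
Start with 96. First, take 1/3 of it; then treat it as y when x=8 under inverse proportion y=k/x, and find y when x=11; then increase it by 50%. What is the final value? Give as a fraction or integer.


Start with 96.
Step 1: Take 1/3: 96 * 1/3 = 32
Step 2: Inverse prop: k = (32)*8; new y = k/11 = 32*8/11 = 256/11
Step 3: Increase by 50%: 256/11 * 150/100 = 384/11
Final result = 384/11

384/11


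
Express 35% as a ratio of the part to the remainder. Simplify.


Part = 35%, Remainder = 65%
Ratio = 35:65
GCD(35, 65) = 5
Simplify: 7:13 = 7:13

7:13


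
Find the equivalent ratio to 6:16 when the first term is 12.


Original ratio: 6:16
First term target: 12
Scale factor = 12 / 6 = 2
Multiply second term: 16 * 2 = 32
Equivalent ratio = 12:32

12:32


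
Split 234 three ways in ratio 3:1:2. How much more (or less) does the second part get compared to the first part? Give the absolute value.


Total parts = 3 + 1 + 2 = 6
Value per part = 234 / 6 = 39
Shares: 3*39=117, 1*39=39, 2*39=78
Second share = 39, first share = 117
Difference = |39 - 117| = 78

78


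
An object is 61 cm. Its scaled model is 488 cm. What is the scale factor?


Original length = 61 cm
Scaled length = 488 cm
Scale factor = 488 / 61
= 8

8


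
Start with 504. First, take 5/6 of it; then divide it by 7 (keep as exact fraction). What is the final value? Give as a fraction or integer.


Start with 504.
Step 1: Take 5/6: 504 * 5/6 = 420
Step 2: Divide by 7: 420 / 7 = 60
Final result = 60

60


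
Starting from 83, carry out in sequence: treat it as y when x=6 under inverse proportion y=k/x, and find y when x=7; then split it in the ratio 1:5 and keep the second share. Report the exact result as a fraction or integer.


Start with 83.
Step 1: Inverse prop: k = (83)*6; new y = k/7 = 83*6/7 = 498/7
Step 2: Split 1:5, second share = 498/7 * 5/6 = 415/7
Final result = 415/7

415/7


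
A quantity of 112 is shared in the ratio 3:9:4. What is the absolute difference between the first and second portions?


Total parts = 3 + 9 + 4 = 16
Value per part = 112 / 16 = 7
Shares: 3*7=21, 9*7=63, 4*7=28
First share = 21, second share = 63
Difference = |21 - 63| = 42

42


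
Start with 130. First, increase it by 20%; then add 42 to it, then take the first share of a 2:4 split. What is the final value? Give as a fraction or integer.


Start with 130.
Step 1: Increase by 20%: 130 * 120/100 = 156
Step 2: Add 42: 156+42=198; split 2:4 first = 198*2/6 = 66
Final result = 66

66


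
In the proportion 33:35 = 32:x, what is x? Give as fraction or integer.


Setting up: 33/35 = 32/x
Cross multiply: 33 * x = 35 * 32
33x = 1120
x = 1120/33
x = 1120/33

1120/33


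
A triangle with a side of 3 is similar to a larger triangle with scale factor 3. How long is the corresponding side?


Similar triangles have proportional sides
Scale factor = 3
Smaller side = 3
Corresponding larger side = 3 * 3
= 9

9


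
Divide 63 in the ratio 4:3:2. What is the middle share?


Ratio = 4:3:2
Total parts = 4 + 3 + 2 = 9
Value per part = 63 / 9 = 7
First share = 4 * 7 = 28
Middle share = 3 * 7 = 21
Third share = 2 * 7 = 14

21


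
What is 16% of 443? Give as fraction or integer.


Compute 16% of 443
Convert percentage: 16% = 16/100
Multiply: 443 * 16/100
= 7088/100
= 1772/25

1772/25


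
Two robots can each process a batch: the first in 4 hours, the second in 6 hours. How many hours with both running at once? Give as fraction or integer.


Rate of A = 1/4 job per hour
Rate of B = 1/6 job per hour
Combined rate = 1/4 + 1/6
Find common denominator: (6 + 4)/(4*6) = 10/24
Combined rate = 5/12 job per hour
Time together = 1 / (5/12) = 12/5 hours

12/5


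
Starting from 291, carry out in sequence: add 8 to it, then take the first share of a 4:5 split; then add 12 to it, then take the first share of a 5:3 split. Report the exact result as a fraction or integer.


Start with 291.
Step 1: Add 8: 291+8=299; split 4:5 first = 299*4/9 = 1196/9
Step 2: Add 12: 1196/9+12=1304/9; split 5:3 first = 1304/9*5/8 = 815/9
Final result = 815/9

815/9


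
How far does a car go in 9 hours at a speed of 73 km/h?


Using distance = speed * time
Speed = 73 km/h
Time = 9 hours
Distance = 73 * 9
= 657 km

657


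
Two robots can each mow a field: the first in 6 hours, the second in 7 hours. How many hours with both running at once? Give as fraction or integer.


Rate of A = 1/6 job per hour
Rate of B = 1/7 job per hour
Combined rate = 1/6 + 1/7
Find common denominator: (7 + 6)/(6*7) = 13/42
Combined rate = 13/42 job per hour
Time together = 1 / (13/42) = 42/13 hours

42/13


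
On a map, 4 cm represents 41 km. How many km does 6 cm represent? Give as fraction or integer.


Map scale: 4 cm = 41 km
Measured distance on map = 6 cm
Set up proportion: 6 * 41 / 4
= 246 / 4
= 123/2 km

123/2


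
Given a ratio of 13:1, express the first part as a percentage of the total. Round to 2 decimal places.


Total parts = 13 + 1 = 14
First part fraction = 13/14
Percentage = (13/14) * 100
= 0.928571 * 100
= 92.86%

92.86


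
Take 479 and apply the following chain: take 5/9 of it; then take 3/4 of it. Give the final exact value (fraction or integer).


Start with 479.
Step 1: Take 5/9: 479 * 5/9 = 2395/9
Step 2: Take 3/4: 2395/9 * 3/4 = 2395/12
Final result = 2395/12

2395/12


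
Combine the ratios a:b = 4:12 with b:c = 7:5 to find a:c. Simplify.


Given a:b = 4:12 and b:c = 7:5
Make b consistent. Multiply first ratio by 7: a:b = 28:84
Multiply second ratio by 12: b:c = 84:60
Now b = 84 in both, so a:b:c = 28:84:60
Therefore a:c = 28:60
Simplify by GCD: a:c = 7:15

7:15


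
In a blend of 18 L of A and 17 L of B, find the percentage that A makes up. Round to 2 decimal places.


Volume of A = 18 L
Volume of B = 17 L
Total volume = 18 + 17 = 35 L
Percentage of A = (18/35) * 100
= 51.43%

51.43


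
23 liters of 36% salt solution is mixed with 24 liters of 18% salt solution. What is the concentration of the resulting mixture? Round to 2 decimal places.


Solute in mixture 1 = 36% of 23 L = 23*36/100 = 207/25 L
Solute in mixture 2 = 18% of 24 L = 24*18/100 = 108/25 L
Total solute = 207/25 + 108/25 = 63/5 L
Total volume = 23 + 24 = 47 L
Final concentration = 63/5/47 * 100 = 26.81%

26.81


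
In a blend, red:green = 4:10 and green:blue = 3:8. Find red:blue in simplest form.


Given a:b = 4:10 and b:c = 3:8
Make b consistent. Multiply first ratio by 3: a:b = 12:30
Multiply second ratio by 10: b:c = 30:80
Now b = 30 in both, so a:b:c = 12:30:80
Therefore a:c = 12:80
Simplify by GCD: a:c = 3:20

3:20


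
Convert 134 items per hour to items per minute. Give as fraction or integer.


Converting from per hour to per minute
Rate = 134 items per hour
Divide by 60: 134/60
= 67/30 items per minute

67/30


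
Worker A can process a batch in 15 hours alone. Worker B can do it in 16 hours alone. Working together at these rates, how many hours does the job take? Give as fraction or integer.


Rate of A = 1/15 job per hour
Rate of B = 1/16 job per hour
Combined rate = 1/15 + 1/16
Find common denominator: (16 + 15)/(15*16) = 31/240
Combined rate = 31/240 job per hour
Time together = 1 / (31/240) = 240/31 hours

240/31


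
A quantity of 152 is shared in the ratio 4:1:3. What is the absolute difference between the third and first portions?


Total parts = 4 + 1 + 3 = 8
Value per part = 152 / 8 = 19
Shares: 4*19=76, 1*19=19, 3*19=57
Third share = 57, first share = 76
Difference = |57 - 76| = 19

19


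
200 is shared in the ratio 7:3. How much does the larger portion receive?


Total parts = 7 + 3 = 10
Value per part = 200 / 10 = 20
First share = 7 * 20 = 140
Second share = 3 * 20 = 60
Larger share = 140

140


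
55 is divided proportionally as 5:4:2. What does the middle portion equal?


Ratio = 5:4:2
Total parts = 5 + 4 + 2 = 11
Value per part = 55 / 11 = 5
First share = 5 * 5 = 25
Middle share = 4 * 5 = 20
Third share = 2 * 5 = 10

20


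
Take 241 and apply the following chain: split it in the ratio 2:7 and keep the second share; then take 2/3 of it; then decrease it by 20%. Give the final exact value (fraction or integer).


Start with 241.
Step 1: Split 2:7, second share = 241 * 7/9 = 1687/9
Step 2: Take 2/3: 1687/9 * 2/3 = 3374/27
Step 3: Decrease by 20%: 3374/27 * 80/100 = 13496/135
Final result = 13496/135

13496/135


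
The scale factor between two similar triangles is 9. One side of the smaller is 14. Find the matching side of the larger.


Similar triangles have proportional sides
Scale factor = 9
Smaller side = 14
Corresponding larger side = 14 * 9
= 126

126


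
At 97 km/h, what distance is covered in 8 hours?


Using distance = speed * time
Speed = 97 km/h
Time = 8 hours
Distance = 97 * 8
= 776 km

776


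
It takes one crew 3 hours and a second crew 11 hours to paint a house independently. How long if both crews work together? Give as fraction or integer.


Rate of A = 1/3 job per hour
Rate of B = 1/11 job per hour
Combined rate = 1/3 + 1/11
Find common denominator: (11 + 3)/(3*11) = 14/33
Combined rate = 14/33 job per hour
Time together = 1 / (14/33) = 33/14 hours

33/14


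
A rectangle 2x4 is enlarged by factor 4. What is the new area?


Original dimensions: 2 x 4
Enlargement factor = 4
New width = 2 * 4 = 8
New height = 4 * 4 = 16
New area = 8 * 16 = 128

128


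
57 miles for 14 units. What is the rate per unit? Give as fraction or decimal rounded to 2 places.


Total miles = 57
Number of units = 14
Unit rate = 57 / 14
= 4.07 miles per unit

4.07


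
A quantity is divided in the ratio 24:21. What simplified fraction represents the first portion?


Total parts = 24 + 21 = 45
First part fraction = 24/45
Simplify: 24/45 = 8/15

8/15


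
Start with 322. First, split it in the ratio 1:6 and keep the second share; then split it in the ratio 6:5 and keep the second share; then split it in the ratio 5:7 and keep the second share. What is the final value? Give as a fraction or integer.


Start with 322.
Step 1: Split 1:6, second share = 322 * 6/7 = 276
Step 2: Split 6:5, second share = 276 * 5/11 = 1380/11
Step 3: Split 5:7, second share = 1380/11 * 7/12 = 805/11
Final result = 805/11

805/11


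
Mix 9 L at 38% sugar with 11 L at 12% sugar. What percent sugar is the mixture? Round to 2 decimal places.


Solute in mixture 1 = 38% of 9 L = 9*38/100 = 171/50 L
Solute in mixture 2 = 12% of 11 L = 11*12/100 = 33/25 L
Total solute = 171/50 + 33/25 = 237/50 L
Total volume = 9 + 11 = 20 L
Final concentration = 237/50/20 * 100 = 23.70%

23.70


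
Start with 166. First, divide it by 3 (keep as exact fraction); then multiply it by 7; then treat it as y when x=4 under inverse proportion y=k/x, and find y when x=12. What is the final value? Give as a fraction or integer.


Start with 166.
Step 1: Divide by 3: 166 / 3 = 166/3
Step 2: Multiply by 7: 166/3 * 7 = 1162/3
Step 3: Inverse prop: k = (1162/3)*4; new y = k/12 = 1162/3*4/12 = 1162/9
Final result = 1162/9

1162/9


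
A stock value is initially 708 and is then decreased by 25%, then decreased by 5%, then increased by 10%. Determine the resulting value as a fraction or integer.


Start: 708
Step 1: decrease by 25% => multiply by 75/100
  708 * 75/100 = 531
Step 2: decrease by 5% => multiply by 95/100
  531 * 95/100 = 10089/20
Step 3: increase by 10% => multiply by 110/100
  10089/20 * 110/100 = 110979/200
Final value = 110979/200

110979/200


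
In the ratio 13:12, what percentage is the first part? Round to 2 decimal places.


Total parts = 13 + 12 = 25
First part fraction = 13/25
Percentage = (13/25) * 100
= 0.52 * 100
= 52.00%

52.00


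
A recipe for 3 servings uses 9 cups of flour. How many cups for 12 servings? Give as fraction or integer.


Original: 9 cups for 3 servings
Target servings = 12
Scaling factor = 12/3
New amount = 9 * 12/3
= 108/3
= 36 cups

36


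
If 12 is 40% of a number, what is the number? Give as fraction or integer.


Given: 12 is 40% of the whole
Set up: 12 = 40/100 * whole
whole = 12 * 100 / 40
whole = 1200 / 40
whole = 30

30


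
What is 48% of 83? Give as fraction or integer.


Compute 48% of 83
Convert percentage: 48% = 48/100
Multiply: 83 * 48/100
= 3984/100
= 996/25

996/25


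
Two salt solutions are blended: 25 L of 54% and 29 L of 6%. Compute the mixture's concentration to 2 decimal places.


Solute in mixture 1 = 54% of 25 L = 25*54/100 = 27/2 L
Solute in mixture 2 = 6% of 29 L = 29*6/100 = 87/50 L
Total solute = 27/2 + 87/50 = 381/25 L
Total volume = 25 + 29 = 54 L
Final concentration = 381/25/54 * 100 = 28.22%

28.22


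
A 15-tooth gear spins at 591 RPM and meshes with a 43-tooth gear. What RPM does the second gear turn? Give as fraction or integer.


Gear ratio: teeth_A * RPM_A = teeth_B * RPM_B
15 * 591 = 43 * RPM_B
8865 = 43 * RPM_B
RPM_B = 8865 / 43
RPM_B = 8865/43

8865/43


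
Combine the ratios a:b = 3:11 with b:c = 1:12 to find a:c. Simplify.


Given a:b = 3:11 and b:c = 1:12
Make b consistent. Multiply first ratio by 1: a:b = 3:11
Multiply second ratio by 11: b:c = 11:132
Now b = 11 in both, so a:b:c = 3:11:132
Therefore a:c = 3:132
Simplify by GCD: a:c = 1:44

1:44


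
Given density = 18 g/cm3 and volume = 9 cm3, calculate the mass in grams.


Using mass = density * volume
Density = 18 g/cm3
Volume = 9 cm3
Mass = 18 * 9
= 162 g

162


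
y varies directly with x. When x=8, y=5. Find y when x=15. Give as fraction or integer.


Direct proportion: y = kx
Find k: k = 5/8 = 5/8
Compute y at x=15: y = 5/8 * 15
y = 75/8

75/8


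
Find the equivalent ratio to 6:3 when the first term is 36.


Original ratio: 6:3
First term target: 36
Scale factor = 36 / 6 = 6
Multiply second term: 3 * 6 = 18
Equivalent ratio = 36:18

36:18


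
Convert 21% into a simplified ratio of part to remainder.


Part = 21%, Remainder = 79%
Ratio = 21:79
GCD(21, 79) = 1
Simplify: 21:79 = 21:79

21:79


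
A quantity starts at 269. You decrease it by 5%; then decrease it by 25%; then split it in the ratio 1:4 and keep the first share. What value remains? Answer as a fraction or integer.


Start with 269.
Step 1: Decrease by 5%: 269 * 95/100 = 5111/20
Step 2: Decrease by 25%: 5111/20 * 75/100 = 15333/80
Step 3: Split 1:4, first share = 15333/80 * 1/5 = 15333/400
Final result = 15333/400

15333/400


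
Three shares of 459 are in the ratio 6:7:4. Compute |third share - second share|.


Total parts = 6 + 7 + 4 = 17
Value per part = 459 / 17 = 27
Shares: 6*27=162, 7*27=189, 4*27=108
Third share = 108, second share = 189
Difference = |108 - 189| = 81

81


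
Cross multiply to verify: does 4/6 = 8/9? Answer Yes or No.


Cross multiply to check 4/6 = 8/9
Left cross product: 4 * 9 = 36
Right cross product: 6 * 8 = 48
36 != 48
Not equal, so proportions differ => No

No


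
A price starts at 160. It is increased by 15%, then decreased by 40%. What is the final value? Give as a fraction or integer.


Start: 160
Step 1: increase by 15% => multiply by 115/100
  160 * 115/100 = 184
Step 2: decrease by 40% => multiply by 60/100
  184 * 60/100 = 552/5
Final value = 552/5

552/5


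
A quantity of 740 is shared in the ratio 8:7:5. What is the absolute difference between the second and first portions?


Total parts = 8 + 7 + 5 = 20
Value per part = 740 / 20 = 37
Shares: 8*37=296, 7*37=259, 5*37=185
Second share = 259, first share = 296
Difference = |259 - 296| = 37

37


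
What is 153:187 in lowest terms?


Find GCD(153, 187)
GCD = 17
Divide both by 17: 153/17 = 9, 187/17 = 11
Simplified ratio = 9:11

9:11


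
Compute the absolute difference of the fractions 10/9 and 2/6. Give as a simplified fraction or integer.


Simplify: 10/9 = 10/9 and 2/6 = 1/3
Find common denominator: LCD = 9
Convert: 10/9 and 3/9
Difference = |10 - 3|/9 = 7/9
Simplified = 7/9

7/9


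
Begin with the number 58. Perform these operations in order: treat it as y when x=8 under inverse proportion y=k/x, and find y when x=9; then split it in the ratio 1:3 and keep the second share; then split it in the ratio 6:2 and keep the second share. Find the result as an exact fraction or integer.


Start with 58.
Step 1: Inverse prop: k = (58)*8; new y = k/9 = 58*8/9 = 464/9
Step 2: Split 1:3, second share = 464/9 * 3/4 = 116/3
Step 3: Split 6:2, second share = 116/3 * 2/8 = 29/3
Final result = 29/3

29/3


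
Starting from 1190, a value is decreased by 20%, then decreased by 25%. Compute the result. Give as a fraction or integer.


Start: 1190
Step 1: decrease by 20% => multiply by 80/100
  1190 * 80/100 = 952
Step 2: decrease by 25% => multiply by 75/100
  952 * 75/100 = 714
Final value = 714

714


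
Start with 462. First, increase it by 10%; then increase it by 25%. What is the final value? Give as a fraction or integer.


Start with 462.
Step 1: Increase by 10%: 462 * 110/100 = 2541/5
Step 2: Increase by 25%: 2541/5 * 125/100 = 2541/4
Final result = 2541/4

2541/4


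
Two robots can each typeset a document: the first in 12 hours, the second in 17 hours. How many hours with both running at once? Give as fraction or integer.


Rate of A = 1/12 job per hour
Rate of B = 1/17 job per hour
Combined rate = 1/12 + 1/17
Find common denominator: (17 + 12)/(12*17) = 29/204
Combined rate = 29/204 job per hour
Time together = 1 / (29/204) = 204/29 hours

204/29


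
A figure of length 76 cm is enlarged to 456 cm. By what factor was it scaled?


Original length = 76 cm
Scaled length = 456 cm
Scale factor = 456 / 76
= 6

6


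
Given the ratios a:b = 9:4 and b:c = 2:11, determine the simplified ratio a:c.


Given a:b = 9:4 and b:c = 2:11
Make b consistent. Multiply first ratio by 2: a:b = 18:8
Multiply second ratio by 4: b:c = 8:44
Now b = 8 in both, so a:b:c = 18:8:44
Therefore a:c = 18:44
Simplify by GCD: a:c = 9:22

9:22


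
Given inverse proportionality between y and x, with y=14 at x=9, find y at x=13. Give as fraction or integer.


Inverse proportion: y = k/x
Find k: k = 9 * 14 = 126
Compute y at x=13: y = 126/13
y = 126/13

126/13


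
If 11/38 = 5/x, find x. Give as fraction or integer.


Setting up: 11/38 = 5/x
Cross multiply: 11 * x = 38 * 5
11x = 190
x = 190/11
x = 190/11

190/11


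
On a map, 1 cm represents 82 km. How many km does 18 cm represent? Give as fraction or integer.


Map scale: 1 cm = 82 km
Measured distance on map = 18 cm
Set up proportion: 18 * 82 / 1
= 1476 / 1
= 1476 km

1476


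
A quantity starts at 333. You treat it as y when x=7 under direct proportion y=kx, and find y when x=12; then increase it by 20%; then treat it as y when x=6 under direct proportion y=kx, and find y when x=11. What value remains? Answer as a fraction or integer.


Start with 333.
Step 1: Direct prop: k = (333)/7; new y = k*12 = 333*12/7 = 3996/7
Step 2: Increase by 20%: 3996/7 * 120/100 = 23976/35
Step 3: Direct prop: k = (23976/35)/6; new y = k*11 = 23976/35*11/6 = 43956/35
Final result = 43956/35

43956/35


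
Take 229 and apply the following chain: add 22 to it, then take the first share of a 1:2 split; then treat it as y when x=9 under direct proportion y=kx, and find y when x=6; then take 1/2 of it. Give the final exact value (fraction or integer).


Start with 229.
Step 1: Add 22: 229+22=251; split 1:2 first = 251*1/3 = 251/3
Step 2: Direct prop: k = (251/3)/9; new y = k*6 = 251/3*6/9 = 502/9
Step 3: Take 1/2: 502/9 * 1/2 = 251/9
Final result = 251/9

251/9


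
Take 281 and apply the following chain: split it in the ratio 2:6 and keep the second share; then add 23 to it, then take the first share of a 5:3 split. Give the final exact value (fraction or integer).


Start with 281.
Step 1: Split 2:6, second share = 281 * 6/8 = 843/4
Step 2: Add 23: 843/4+23=935/4; split 5:3 first = 935/4*5/8 = 4675/32
Final result = 4675/32

4675/32


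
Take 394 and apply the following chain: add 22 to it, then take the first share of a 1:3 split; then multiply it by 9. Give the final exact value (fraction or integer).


Start with 394.
Step 1: Add 22: 394+22=416; split 1:3 first = 416*1/4 = 104
Step 2: Multiply by 9: 104 * 9 = 936
Final result = 936

936


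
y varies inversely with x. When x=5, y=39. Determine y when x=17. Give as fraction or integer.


Inverse proportion: y = k/x
Find k: k = 5 * 39 = 195
Compute y at x=17: y = 195/17
y = 195/17

195/17


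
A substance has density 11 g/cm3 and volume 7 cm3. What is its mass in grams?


Using mass = density * volume
Density = 11 g/cm3
Volume = 7 cm3
Mass = 11 * 7
= 77 g

77


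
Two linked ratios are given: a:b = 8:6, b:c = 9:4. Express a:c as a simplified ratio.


Given a:b = 8:6 and b:c = 9:4
Make b consistent. Multiply first ratio by 9: a:b = 72:54
Multiply second ratio by 6: b:c = 54:24
Now b = 54 in both, so a:b:c = 72:54:24
Therefore a:c = 72:24
Simplify by GCD: a:c = 3:1

3:1


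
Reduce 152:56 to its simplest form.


Find GCD(152, 56)
GCD = 8
Divide both by 8: 152/8 = 19, 56/8 = 7
Simplified ratio = 19:7

19:7


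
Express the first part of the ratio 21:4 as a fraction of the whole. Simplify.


Total parts = 21 + 4 = 25
First part fraction = 21/25
Simplify: 21/25 = 21/25

21/25


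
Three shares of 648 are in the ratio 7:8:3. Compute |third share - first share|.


Total parts = 7 + 8 + 3 = 18
Value per part = 648 / 18 = 36
Shares: 7*36=252, 8*36=288, 3*36=108
Third share = 108, first share = 252
Difference = |108 - 252| = 144

144


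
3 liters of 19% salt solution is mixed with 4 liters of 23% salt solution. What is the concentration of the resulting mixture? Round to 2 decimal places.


Solute in mixture 1 = 19% of 3 L = 3*19/100 = 57/100 L
Solute in mixture 2 = 23% of 4 L = 4*23/100 = 23/25 L
Total solute = 57/100 + 23/25 = 149/100 L
Total volume = 3 + 4 = 7 L
Final concentration = 149/100/7 * 100 = 21.29%

21.29


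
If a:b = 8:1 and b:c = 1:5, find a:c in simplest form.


Given a:b = 8:1 and b:c = 1:5
Make b consistent. Multiply first ratio by 1: a:b = 8:1
Multiply second ratio by 1: b:c = 1:5
Now b = 1 in both, so a:b:c = 8:1:5
Therefore a:c = 8:5
Simplify by GCD: a:c = 8:5

8:5


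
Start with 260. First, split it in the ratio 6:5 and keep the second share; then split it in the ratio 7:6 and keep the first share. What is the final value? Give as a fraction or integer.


Start with 260.
Step 1: Split 6:5, second share = 260 * 5/11 = 1300/11
Step 2: Split 7:6, first share = 1300/11 * 7/13 = 700/11
Final result = 700/11

700/11


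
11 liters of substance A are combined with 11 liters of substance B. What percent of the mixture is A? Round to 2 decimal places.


Volume of A = 11 L
Volume of B = 11 L
Total volume = 11 + 11 = 22 L
Percentage of A = (11/22) * 100
= 50.00%

50.00


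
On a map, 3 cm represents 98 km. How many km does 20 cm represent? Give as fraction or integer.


Map scale: 3 cm = 98 km
Measured distance on map = 20 cm
Set up proportion: 20 * 98 / 3
= 1960 / 3
= 1960/3 km

1960/3


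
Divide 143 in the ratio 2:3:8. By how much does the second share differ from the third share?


Total parts = 2 + 3 + 8 = 13
Value per part = 143 / 13 = 11
Shares: 2*11=22, 3*11=33, 8*11=88
Second share = 33, third share = 88
Difference = |33 - 88| = 55

55


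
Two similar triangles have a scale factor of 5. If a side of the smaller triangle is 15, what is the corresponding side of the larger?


Similar triangles have proportional sides
Scale factor = 5
Smaller side = 15
Corresponding larger side = 15 * 5
= 75

75


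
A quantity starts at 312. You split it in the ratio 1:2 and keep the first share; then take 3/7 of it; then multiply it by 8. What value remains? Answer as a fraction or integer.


Start with 312.
Step 1: Split 1:2, first share = 312 * 1/3 = 104
Step 2: Take 3/7: 104 * 3/7 = 312/7
Step 3: Multiply by 8: 312/7 * 8 = 2496/7
Final result = 2496/7

2496/7


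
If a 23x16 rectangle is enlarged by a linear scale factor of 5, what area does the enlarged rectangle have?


Original dimensions: 23 x 16
Enlargement factor = 5
New width = 23 * 5 = 115
New height = 16 * 5 = 80
New area = 115 * 80 = 9200

9200


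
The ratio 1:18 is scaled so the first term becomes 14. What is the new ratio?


Original ratio: 1:18
First term target: 14
Scale factor = 14 / 1 = 14
Multiply second term: 18 * 14 = 252
Equivalent ratio = 14:252

14:252


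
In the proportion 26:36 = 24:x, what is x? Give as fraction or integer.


Setting up: 26/36 = 24/x
Cross multiply: 26 * x = 36 * 24
26x = 864
x = 864/26
x = 432/13

432/13


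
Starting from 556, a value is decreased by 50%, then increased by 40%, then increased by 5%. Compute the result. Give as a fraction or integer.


Start: 556
Step 1: decrease by 50% => multiply by 50/100
  556 * 50/100 = 278
Step 2: increase by 40% => multiply by 140/100
  278 * 140/100 = 1946/5
Step 3: increase by 5% => multiply by 105/100
  1946/5 * 105/100 = 20433/50
Final value = 20433/50

20433/50


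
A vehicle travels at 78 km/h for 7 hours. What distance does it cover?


Using distance = speed * time
Speed = 78 km/h
Time = 7 hours
Distance = 78 * 7
= 546 km

546


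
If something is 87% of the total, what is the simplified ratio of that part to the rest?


Part = 87%, Remainder = 13%
Ratio = 87:13
GCD(87, 13) = 1
Simplify: 87:13 = 87:13

87:13


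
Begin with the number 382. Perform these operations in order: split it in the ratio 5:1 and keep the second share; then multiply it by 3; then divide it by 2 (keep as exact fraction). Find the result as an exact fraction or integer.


Start with 382.
Step 1: Split 5:1, second share = 382 * 1/6 = 191/3
Step 2: Multiply by 3: 191/3 * 3 = 191
Step 3: Divide by 2: 191 / 2 = 191/2
Final result = 191/2

191/2


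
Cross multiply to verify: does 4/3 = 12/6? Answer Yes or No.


Cross multiply to check 4/3 = 12/6
Left cross product: 4 * 6 = 24
Right cross product: 3 * 12 = 36
24 != 36
Not equal, so proportions differ => No

No


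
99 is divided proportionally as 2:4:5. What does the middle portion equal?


Ratio = 2:4:5
Total parts = 2 + 4 + 5 = 11
Value per part = 99 / 11 = 9
First share = 2 * 9 = 18
Middle share = 4 * 9 = 36
Third share = 5 * 9 = 45

36


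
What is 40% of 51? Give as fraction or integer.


Compute 40% of 51
Convert percentage: 40% = 40/100
Multiply: 51 * 40/100
= 2040/100
= 102/5

102/5


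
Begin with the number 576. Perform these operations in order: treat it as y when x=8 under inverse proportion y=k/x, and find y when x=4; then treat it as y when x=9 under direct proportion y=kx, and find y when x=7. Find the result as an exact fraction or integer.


Start with 576.
Step 1: Inverse prop: k = (576)*8; new y = k/4 = 576*8/4 = 1152
Step 2: Direct prop: k = (1152)/9; new y = k*7 = 1152*7/9 = 896
Final result = 896

896


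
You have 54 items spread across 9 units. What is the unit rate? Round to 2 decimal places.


Total items = 54
Number of units = 9
Unit rate = 54 / 9
= 6 items per unit

6


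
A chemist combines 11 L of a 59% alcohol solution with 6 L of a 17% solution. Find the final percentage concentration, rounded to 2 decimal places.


Solute in mixture 1 = 59% of 11 L = 11*59/100 = 649/100 L
Solute in mixture 2 = 17% of 6 L = 6*17/100 = 51/50 L
Total solute = 649/100 + 51/50 = 751/100 L
Total volume = 11 + 6 = 17 L
Final concentration = 751/100/17 * 100 = 44.18%

44.18


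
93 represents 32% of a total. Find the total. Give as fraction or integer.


Given: 93 is 32% of the whole
Set up: 93 = 32/100 * whole
whole = 93 * 100 / 32
whole = 9300 / 32
whole = 2325/8

2325/8


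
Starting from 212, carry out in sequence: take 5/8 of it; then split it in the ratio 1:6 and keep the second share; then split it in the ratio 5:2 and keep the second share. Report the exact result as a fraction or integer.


Start with 212.
Step 1: Take 5/8: 212 * 5/8 = 265/2
Step 2: Split 1:6, second share = 265/2 * 6/7 = 795/7
Step 3: Split 5:2, second share = 795/7 * 2/7 = 1590/49
Final result = 1590/49

1590/49


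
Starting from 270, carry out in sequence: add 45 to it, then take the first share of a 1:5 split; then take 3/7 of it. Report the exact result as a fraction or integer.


Start with 270.
Step 1: Add 45: 270+45=315; split 1:5 first = 315*1/6 = 105/2
Step 2: Take 3/7: 105/2 * 3/7 = 45/2
Final result = 45/2

45/2


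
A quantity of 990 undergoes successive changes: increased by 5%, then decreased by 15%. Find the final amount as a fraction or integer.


Start: 990
Step 1: increase by 5% => multiply by 105/100
  990 * 105/100 = 2079/2
Step 2: decrease by 15% => multiply by 85/100
  2079/2 * 85/100 = 35343/40
Final value = 35343/40

35343/40


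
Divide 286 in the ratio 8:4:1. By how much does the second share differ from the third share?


Total parts = 8 + 4 + 1 = 13
Value per part = 286 / 13 = 22
Shares: 8*22=176, 4*22=88, 1*22=22
Second share = 88, third share = 22
Difference = |88 - 22| = 66

66


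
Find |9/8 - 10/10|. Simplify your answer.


Simplify: 9/8 = 9/8 and 10/10 = 1
Find common denominator: LCD = 8
Convert: 9/8 and 8/8
Difference = |9 - 8|/8 = 1/8
Simplified = 1/8

1/8


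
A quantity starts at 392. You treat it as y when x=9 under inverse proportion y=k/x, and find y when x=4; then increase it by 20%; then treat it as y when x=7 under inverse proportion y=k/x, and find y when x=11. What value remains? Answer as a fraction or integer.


Start with 392.
Step 1: Inverse prop: k = (392)*9; new y = k/4 = 392*9/4 = 882
Step 2: Increase by 20%: 882 * 120/100 = 5292/5
Step 3: Inverse prop: k = (5292/5)*7; new y = k/11 = 5292/5*7/11 = 37044/55
Final result = 37044/55

37044/55


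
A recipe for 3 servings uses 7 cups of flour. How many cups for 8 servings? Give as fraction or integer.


Original: 7 cups for 3 servings
Target servings = 8
Scaling factor = 8/3
New amount = 7 * 8/3
= 56/3
= 56/3 cups

56/3


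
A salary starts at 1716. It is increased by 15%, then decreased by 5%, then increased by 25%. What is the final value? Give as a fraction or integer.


Start: 1716
Step 1: increase by 15% => multiply by 115/100
  1716 * 115/100 = 9867/5
Step 2: decrease by 5% => multiply by 95/100
  9867/5 * 95/100 = 187473/100
Step 3: increase by 25% => multiply by 125/100
  187473/100 * 125/100 = 187473/80
Final value = 187473/80

187473/80


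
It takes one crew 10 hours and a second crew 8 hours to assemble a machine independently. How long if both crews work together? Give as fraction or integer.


Rate of A = 1/10 job per hour
Rate of B = 1/8 job per hour
Combined rate = 1/10 + 1/8
Find common denominator: (8 + 10)/(10*8) = 18/80
Combined rate = 9/40 job per hour
Time together = 1 / (9/40) = 40/9 hours

40/9


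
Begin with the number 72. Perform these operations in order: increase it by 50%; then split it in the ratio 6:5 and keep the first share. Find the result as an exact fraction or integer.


Start with 72.
Step 1: Increase by 50%: 72 * 150/100 = 108
Step 2: Split 6:5, first share = 108 * 6/11 = 648/11
Final result = 648/11

648/11


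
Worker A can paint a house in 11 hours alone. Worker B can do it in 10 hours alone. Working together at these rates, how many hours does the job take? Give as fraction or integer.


Rate of A = 1/11 job per hour
Rate of B = 1/10 job per hour
Combined rate = 1/11 + 1/10
Find common denominator: (10 + 11)/(11*10) = 21/110
Combined rate = 21/110 job per hour
Time together = 1 / (21/110) = 110/21 hours

110/21


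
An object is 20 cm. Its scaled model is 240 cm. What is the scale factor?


Original length = 20 cm
Scaled length = 240 cm
Scale factor = 240 / 20
= 12

12


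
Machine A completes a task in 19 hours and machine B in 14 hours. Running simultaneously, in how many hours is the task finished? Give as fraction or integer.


Rate of A = 1/19 job per hour
Rate of B = 1/14 job per hour
Combined rate = 1/19 + 1/14
Find common denominator: (14 + 19)/(19*14) = 33/266
Combined rate = 33/266 job per hour
Time together = 1 / (33/266) = 266/33 hours

266/33


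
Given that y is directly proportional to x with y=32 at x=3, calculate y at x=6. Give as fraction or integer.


Direct proportion: y = kx
Find k: k = 32/3 = 32/3
Compute y at x=6: y = 32/3 * 6
y = 64

64


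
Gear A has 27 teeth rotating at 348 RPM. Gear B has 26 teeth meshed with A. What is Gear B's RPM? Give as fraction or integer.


Gear ratio: teeth_A * RPM_A = teeth_B * RPM_B
27 * 348 = 26 * RPM_B
9396 = 26 * RPM_B
RPM_B = 9396 / 26
RPM_B = 4698/13

4698/13


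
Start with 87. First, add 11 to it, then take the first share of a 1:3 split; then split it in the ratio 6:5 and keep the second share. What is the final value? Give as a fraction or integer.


Start with 87.
Step 1: Add 11: 87+11=98; split 1:3 first = 98*1/4 = 49/2
Step 2: Split 6:5, second share = 49/2 * 5/11 = 245/22
Final result = 245/22

245/22


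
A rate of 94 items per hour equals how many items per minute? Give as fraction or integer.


Converting from per hour to per minute
Rate = 94 items per hour
Divide by 60: 94/60
= 47/30 items per minute

47/30


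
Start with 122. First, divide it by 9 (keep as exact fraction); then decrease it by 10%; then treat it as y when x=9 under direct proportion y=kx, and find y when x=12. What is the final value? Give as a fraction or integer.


Start with 122.
Step 1: Divide by 9: 122 / 9 = 122/9
Step 2: Decrease by 10%: 122/9 * 90/100 = 61/5
Step 3: Direct prop: k = (61/5)/9; new y = k*12 = 61/5*12/9 = 244/15
Final result = 244/15

244/15


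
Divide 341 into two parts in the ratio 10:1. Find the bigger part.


Total parts = 10 + 1 = 11
Value per part = 341 / 11 = 31
First share = 10 * 31 = 310
Second share = 1 * 31 = 31
Larger share = 310

310


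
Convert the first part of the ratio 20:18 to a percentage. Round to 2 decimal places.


Total parts = 20 + 18 = 38
First part fraction = 20/38
Percentage = (20/38) * 100
= 0.526316 * 100
= 52.63%

52.63


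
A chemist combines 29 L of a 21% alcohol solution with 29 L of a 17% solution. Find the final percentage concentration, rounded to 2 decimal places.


Solute in mixture 1 = 21% of 29 L = 29*21/100 = 609/100 L
Solute in mixture 2 = 17% of 29 L = 29*17/100 = 493/100 L
Total solute = 609/100 + 493/100 = 551/50 L
Total volume = 29 + 29 = 58 L
Final concentration = 551/50/58 * 100 = 19.00%

19.00


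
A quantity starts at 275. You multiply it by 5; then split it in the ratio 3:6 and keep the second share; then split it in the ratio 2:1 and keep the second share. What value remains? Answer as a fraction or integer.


Start with 275.
Step 1: Multiply by 5: 275 * 5 = 1375
Step 2: Split 3:6, second share = 1375 * 6/9 = 2750/3
Step 3: Split 2:1, second share = 2750/3 * 1/3 = 2750/9
Final result = 2750/9

2750/9


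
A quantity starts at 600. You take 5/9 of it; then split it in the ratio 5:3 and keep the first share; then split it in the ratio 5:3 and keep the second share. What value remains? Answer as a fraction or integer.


Start with 600.
Step 1: Take 5/9: 600 * 5/9 = 1000/3
Step 2: Split 5:3, first share = 1000/3 * 5/8 = 625/3
Step 3: Split 5:3, second share = 625/3 * 3/8 = 625/8
Final result = 625/8

625/8


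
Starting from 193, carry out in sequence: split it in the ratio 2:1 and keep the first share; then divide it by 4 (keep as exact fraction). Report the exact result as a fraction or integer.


Start with 193.
Step 1: Split 2:1, first share = 193 * 2/3 = 386/3
Step 2: Divide by 4: 386/3 / 4 = 193/6
Final result = 193/6

193/6


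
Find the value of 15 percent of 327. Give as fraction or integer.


Compute 15% of 327
Convert percentage: 15% = 15/100
Multiply: 327 * 15/100
= 4905/100
= 981/20

981/20


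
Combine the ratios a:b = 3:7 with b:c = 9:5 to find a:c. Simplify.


Given a:b = 3:7 and b:c = 9:5
Make b consistent. Multiply first ratio by 9: a:b = 27:63
Multiply second ratio by 7: b:c = 63:35
Now b = 63 in both, so a:b:c = 27:63:35
Therefore a:c = 27:35
Simplify by GCD: a:c = 27:35

27:35


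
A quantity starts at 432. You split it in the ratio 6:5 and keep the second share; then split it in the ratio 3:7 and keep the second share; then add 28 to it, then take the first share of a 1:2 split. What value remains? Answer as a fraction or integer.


Start with 432.
Step 1: Split 6:5, second share = 432 * 5/11 = 2160/11
Step 2: Split 3:7, second share = 2160/11 * 7/10 = 1512/11
Step 3: Add 28: 1512/11+28=1820/11; split 1:2 first = 1820/11*1/3 = 1820/33
Final result = 1820/33

1820/33


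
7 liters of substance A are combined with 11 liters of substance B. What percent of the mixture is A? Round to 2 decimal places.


Volume of A = 7 L
Volume of B = 11 L
Total volume = 7 + 11 = 18 L
Percentage of A = (7/18) * 100
= 38.89%

38.89


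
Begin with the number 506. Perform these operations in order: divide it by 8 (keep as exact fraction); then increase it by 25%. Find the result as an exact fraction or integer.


Start with 506.
Step 1: Divide by 8: 506 / 8 = 253/4
Step 2: Increase by 25%: 253/4 * 125/100 = 1265/16
Final result = 1265/16

1265/16
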